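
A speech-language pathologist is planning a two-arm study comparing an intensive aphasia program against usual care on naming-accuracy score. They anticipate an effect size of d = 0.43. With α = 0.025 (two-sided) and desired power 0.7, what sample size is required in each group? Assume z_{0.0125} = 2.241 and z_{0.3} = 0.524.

n = 83 per group

For two independent groups with equal n: n = 2·((z_{α/2} + z_β) / d)².
z_{α/2} + z_β = 2.241 + 0.524 = 2.765.
n = 2 × (2.765 / 0.43)² = 2 × 6.430² = 2 × 41.35 = 82.7.
Round up to the next whole participant.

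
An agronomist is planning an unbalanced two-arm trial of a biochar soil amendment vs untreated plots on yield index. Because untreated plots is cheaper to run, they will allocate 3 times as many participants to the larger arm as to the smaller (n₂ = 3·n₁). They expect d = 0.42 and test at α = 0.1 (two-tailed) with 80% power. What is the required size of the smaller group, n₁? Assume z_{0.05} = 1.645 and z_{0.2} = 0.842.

n₁ = 47

With allocation ratio k = n₂/n₁ = 3, Var(x̄₁−x̄₂) = σ²(1/n₁ + 1/(k·n₁)) = σ²·(k+1)/(k·n₁).
So n₁ = (1 + 1/k)·((z_{α/2} + z_β)/d)² = 1.333 × (2.487/0.42)².
n₁ = 1.333 × 35.06 = 46.8.
Round up: n₁ = 47, giving n₂ = 3 × 47 = 141.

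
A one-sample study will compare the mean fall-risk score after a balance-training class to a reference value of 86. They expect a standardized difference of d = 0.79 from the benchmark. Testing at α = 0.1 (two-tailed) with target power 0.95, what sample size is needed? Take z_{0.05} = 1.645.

n = 18

For a one-sample test: n = ((z_{α/2} + z_β) / d)².
z_{α/2} + z_β = 1.645 + 1.645 = 3.290.
n = (3.290 / 0.79)² = 4.165² = 17.34.
Round up.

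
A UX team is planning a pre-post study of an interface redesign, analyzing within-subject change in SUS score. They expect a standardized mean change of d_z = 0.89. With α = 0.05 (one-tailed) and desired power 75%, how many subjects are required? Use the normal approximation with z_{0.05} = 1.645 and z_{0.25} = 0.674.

For a paired (one-sample on differences) test: n = ((z_{α} + z_β) / d)².
z_{α} + z_β = 1.645 + 0.674 = 2.319.
n = (2.319 / 0.89)² = 2.606² = 6.79.
Round up.

n = 7 pairs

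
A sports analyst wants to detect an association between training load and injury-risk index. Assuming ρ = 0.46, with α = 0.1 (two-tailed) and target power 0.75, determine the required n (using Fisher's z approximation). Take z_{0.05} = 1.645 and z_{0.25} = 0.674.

Fisher's z: C = ½·ln((1+r)/(1−r)) = ½·ln(2.7037) = 0.4973.
n = ((z_{α/2} + z_β)/C)² + 3.
(1.645 + 0.674) / 0.4973 = 2.319 / 0.4973 = 4.663.
n = 4.663² + 3 = 21.75 + 3 = 24.7.
Round up.

n = 25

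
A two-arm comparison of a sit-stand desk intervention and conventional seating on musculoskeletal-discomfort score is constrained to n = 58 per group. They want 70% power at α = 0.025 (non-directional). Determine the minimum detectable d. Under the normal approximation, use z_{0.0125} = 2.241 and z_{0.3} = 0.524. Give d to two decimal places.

d_min ≈ 0.51

For two independent groups of n = 58 each: d_min = (z_{α/2} + z_β)·√(2/n).
z-sum = 2.241 + 0.524 = 2.765.
d_min = 2.765 × √(2/58) = 2.765 × 0.1857 = 0.513.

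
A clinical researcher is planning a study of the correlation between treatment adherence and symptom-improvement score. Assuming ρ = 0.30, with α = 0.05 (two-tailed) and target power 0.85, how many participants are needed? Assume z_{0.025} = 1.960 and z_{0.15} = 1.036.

Fisher's z: C = ½·ln((1+r)/(1−r)) = ½·ln(1.8571) = 0.3095.
n = ((z_{α/2} + z_β)/C)² + 3.
(1.960 + 1.036) / 0.3095 = 2.996 / 0.3095 = 9.680.
n = 9.680² + 3 = 93.70 + 3 = 96.7.
Round up.

n = 97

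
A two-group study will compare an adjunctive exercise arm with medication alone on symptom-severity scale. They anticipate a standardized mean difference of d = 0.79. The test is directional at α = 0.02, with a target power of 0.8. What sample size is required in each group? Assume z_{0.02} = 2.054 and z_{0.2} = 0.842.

n = 27 per group

For two independent groups with equal n: n = 2·((z_{α} + z_β) / d)².
z_{α} + z_β = 2.054 + 0.842 = 2.896.
n = 2 × (2.896 / 0.79)² = 2 × 3.666² = 2 × 13.44 = 26.9.
Round up to the next whole participant.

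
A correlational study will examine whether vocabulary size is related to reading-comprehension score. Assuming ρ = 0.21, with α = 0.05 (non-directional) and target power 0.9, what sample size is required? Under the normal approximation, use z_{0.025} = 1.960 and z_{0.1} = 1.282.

n = 235

Fisher's z: C = ½·ln((1+r)/(1−r)) = ½·ln(1.5316) = 0.2132.
n = ((z_{α/2} + z_β)/C)² + 3.
(1.960 + 1.282) / 0.2132 = 3.242 / 0.2132 = 15.206.
n = 15.206² + 3 = 231.23 + 3 = 234.2.
Round up.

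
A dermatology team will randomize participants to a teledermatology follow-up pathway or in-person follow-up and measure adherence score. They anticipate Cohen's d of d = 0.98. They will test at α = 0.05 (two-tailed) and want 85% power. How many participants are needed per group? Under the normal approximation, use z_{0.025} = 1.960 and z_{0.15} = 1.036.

n = 19 per group

For two independent groups with equal n: n = 2·((z_{α/2} + z_β) / d)².
z_{α/2} + z_β = 1.960 + 1.036 = 2.996.
n = 2 × (2.996 / 0.98)² = 2 × 3.057² = 2 × 9.35 = 18.7.
Round up to the next whole participant.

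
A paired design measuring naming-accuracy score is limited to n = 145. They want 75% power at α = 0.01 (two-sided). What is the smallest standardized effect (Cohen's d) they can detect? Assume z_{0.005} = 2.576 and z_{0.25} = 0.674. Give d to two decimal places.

d_min ≈ 0.27

For a single sample (or paired design) of n = 145: d_min = (z_{α/2} + z_β)/√n.
z-sum = 2.576 + 0.674 = 3.250.
d_min = 3.250 / √145 = 3.250 / 12.042 = 0.270.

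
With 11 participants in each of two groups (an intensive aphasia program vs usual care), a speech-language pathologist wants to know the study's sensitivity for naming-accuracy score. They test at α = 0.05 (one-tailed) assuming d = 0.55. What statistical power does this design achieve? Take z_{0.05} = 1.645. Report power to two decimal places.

For two equal groups, power = Φ(d·√(n/2) − z_{α}).
d·√(n/2) = 0.55 × √(11/2) = 0.55 × 2.345 = 1.290.
z_β = 1.290 − 1.645 = -0.355.
Power = Φ(-0.355) = 0.361.

power ≈ 0.36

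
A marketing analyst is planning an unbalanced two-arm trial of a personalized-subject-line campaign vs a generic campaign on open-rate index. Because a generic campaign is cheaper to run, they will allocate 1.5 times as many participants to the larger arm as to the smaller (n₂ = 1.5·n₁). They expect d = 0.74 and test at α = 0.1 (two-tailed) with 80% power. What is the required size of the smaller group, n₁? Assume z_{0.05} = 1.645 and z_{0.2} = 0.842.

n₁ = 19

With allocation ratio k = n₂/n₁ = 1.5, Var(x̄₁−x̄₂) = σ²(1/n₁ + 1/(k·n₁)) = σ²·(k+1)/(k·n₁).
So n₁ = (1 + 1/k)·((z_{α/2} + z_β)/d)² = 1.667 × (2.487/0.74)².
n₁ = 1.667 × 11.30 = 18.8.
Round up: n₁ = 19, giving n₂ = ⌈1.5 × 19⌉ = ⌈28.5⌉ = 29.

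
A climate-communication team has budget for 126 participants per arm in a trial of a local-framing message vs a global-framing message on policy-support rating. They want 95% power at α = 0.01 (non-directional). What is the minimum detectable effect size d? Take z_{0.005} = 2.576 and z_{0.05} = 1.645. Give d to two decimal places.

For two independent groups of n = 126 each: d_min = (z_{α/2} + z_β)·√(2/n).
z-sum = 2.576 + 1.645 = 4.221.
d_min = 4.221 × √(2/126) = 4.221 × 0.1260 = 0.532.

d_min ≈ 0.53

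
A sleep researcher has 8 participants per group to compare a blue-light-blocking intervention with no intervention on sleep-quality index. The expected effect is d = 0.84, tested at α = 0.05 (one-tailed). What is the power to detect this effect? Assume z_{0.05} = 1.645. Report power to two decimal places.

For two equal groups, power = Φ(d·√(n/2) − z_{α}).
d·√(n/2) = 0.84 × √(8/2) = 0.84 × 2.000 = 1.680.
z_β = 1.680 − 1.645 = 0.035.
Power = Φ(0.035) = 0.514.

power ≈ 0.51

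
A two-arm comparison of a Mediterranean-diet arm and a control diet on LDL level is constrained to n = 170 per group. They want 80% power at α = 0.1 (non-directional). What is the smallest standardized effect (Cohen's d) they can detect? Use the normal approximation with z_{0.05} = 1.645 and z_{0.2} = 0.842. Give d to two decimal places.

For two independent groups of n = 170 each: d_min = (z_{α/2} + z_β)·√(2/n).
z-sum = 1.645 + 0.842 = 2.487.
d_min = 2.487 × √(2/170) = 2.487 × 0.1085 = 0.270.

d_min ≈ 0.27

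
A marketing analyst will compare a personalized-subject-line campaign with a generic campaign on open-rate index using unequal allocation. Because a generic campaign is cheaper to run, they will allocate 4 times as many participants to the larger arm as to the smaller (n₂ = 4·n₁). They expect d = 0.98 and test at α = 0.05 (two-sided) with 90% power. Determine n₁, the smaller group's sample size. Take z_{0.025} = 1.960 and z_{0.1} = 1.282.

n₁ = 14

With allocation ratio k = n₂/n₁ = 4, Var(x̄₁−x̄₂) = σ²(1/n₁ + 1/(k·n₁)) = σ²·(k+1)/(k·n₁).
So n₁ = (1 + 1/k)·((z_{α/2} + z_β)/d)² = 1.250 × (3.242/0.98)².
n₁ = 1.250 × 10.94 = 13.7.
Round up: n₁ = 14, giving n₂ = 4 × 14 = 56.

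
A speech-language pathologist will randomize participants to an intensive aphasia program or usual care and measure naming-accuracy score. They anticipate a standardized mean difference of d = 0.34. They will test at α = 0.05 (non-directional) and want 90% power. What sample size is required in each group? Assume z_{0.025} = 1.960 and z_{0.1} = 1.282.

n = 182 per group

For two independent groups with equal n: n = 2·((z_{α/2} + z_β) / d)².
z_{α/2} + z_β = 1.960 + 1.282 = 3.242.
n = 2 × (3.242 / 0.34)² = 2 × 9.535² = 2 × 90.92 = 181.8.
Round up to the next whole participant.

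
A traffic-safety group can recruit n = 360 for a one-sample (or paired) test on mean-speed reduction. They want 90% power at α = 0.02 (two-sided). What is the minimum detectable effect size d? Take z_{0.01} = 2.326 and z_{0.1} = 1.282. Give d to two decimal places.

For a single sample (or paired design) of n = 360: d_min = (z_{α/2} + z_β)/√n.
z-sum = 2.326 + 1.282 = 3.608.
d_min = 3.608 / √360 = 3.608 / 18.974 = 0.190.

d_min ≈ 0.19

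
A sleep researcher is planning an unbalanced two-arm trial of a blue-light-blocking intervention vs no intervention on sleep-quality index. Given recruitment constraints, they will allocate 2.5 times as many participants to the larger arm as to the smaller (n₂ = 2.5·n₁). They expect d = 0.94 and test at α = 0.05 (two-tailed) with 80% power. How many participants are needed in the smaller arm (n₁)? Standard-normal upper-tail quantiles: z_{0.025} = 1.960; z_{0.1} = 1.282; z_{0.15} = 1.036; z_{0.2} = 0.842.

With allocation ratio k = n₂/n₁ = 2.5, Var(x̄₁−x̄₂) = σ²(1/n₁ + 1/(k·n₁)) = σ²·(k+1)/(k·n₁).
So n₁ = (1 + 1/k)·((z_{α/2} + z_β)/d)² = 1.400 × (2.802/0.94)².
n₁ = 1.400 × 8.89 = 12.4.
Round up: n₁ = 13, giving n₂ = ⌈2.5 × 13⌉ = ⌈32.5⌉ = 33.

n₁ = 13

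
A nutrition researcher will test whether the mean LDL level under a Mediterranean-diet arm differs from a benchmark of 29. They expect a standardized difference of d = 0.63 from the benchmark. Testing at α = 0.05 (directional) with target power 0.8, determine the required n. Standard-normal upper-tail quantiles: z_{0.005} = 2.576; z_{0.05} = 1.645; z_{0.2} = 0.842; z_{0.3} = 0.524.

For a one-sample test: n = ((z_{α} + z_β) / d)².
z_{α} + z_β = 1.645 + 0.842 = 2.487.
n = (2.487 / 0.63)² = 3.948² = 15.58.
Round up.

n = 16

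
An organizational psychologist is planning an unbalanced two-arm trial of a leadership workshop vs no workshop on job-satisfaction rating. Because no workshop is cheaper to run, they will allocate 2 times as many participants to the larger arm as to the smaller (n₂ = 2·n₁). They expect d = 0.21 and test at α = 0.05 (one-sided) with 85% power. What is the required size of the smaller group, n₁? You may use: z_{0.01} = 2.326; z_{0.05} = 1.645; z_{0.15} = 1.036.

With allocation ratio k = n₂/n₁ = 2, Var(x̄₁−x̄₂) = σ²(1/n₁ + 1/(k·n₁)) = σ²·(k+1)/(k·n₁).
So n₁ = (1 + 1/k)·((z_{α} + z_β)/d)² = 1.500 × (2.681/0.21)².
n₁ = 1.500 × 162.99 = 244.5.
Round up: n₁ = 245, giving n₂ = 2 × 245 = 490.

n₁ = 245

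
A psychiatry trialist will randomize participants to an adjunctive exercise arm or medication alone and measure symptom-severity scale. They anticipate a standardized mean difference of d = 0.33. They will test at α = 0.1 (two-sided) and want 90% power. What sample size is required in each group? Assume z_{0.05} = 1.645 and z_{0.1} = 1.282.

n = 158 per group

For two independent groups with equal n: n = 2·((z_{α/2} + z_β) / d)².
z_{α/2} + z_β = 1.645 + 1.282 = 2.927.
n = 2 × (2.927 / 0.33)² = 2 × 8.870² = 2 × 78.67 = 157.3.
Round up to the next whole participant.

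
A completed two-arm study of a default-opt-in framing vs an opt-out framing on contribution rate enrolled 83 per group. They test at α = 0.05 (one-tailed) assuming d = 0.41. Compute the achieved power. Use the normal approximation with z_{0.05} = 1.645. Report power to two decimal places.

power ≈ 0.84

For two equal groups, power = Φ(d·√(n/2) − z_{α}).
d·√(n/2) = 0.41 × √(83/2) = 0.41 × 6.442 = 2.641.
z_β = 2.641 − 1.645 = 0.996.
Power = Φ(0.996) = 0.840.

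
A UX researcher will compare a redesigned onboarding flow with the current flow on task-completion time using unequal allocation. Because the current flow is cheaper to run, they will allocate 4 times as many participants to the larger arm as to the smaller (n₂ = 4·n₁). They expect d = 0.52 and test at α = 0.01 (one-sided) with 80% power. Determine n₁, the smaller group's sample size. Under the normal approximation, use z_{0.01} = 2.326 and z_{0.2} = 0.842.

n₁ = 47

With allocation ratio k = n₂/n₁ = 4, Var(x̄₁−x̄₂) = σ²(1/n₁ + 1/(k·n₁)) = σ²·(k+1)/(k·n₁).
So n₁ = (1 + 1/k)·((z_{α} + z_β)/d)² = 1.250 × (3.168/0.52)².
n₁ = 1.250 × 37.12 = 46.4.
Round up: n₁ = 47, giving n₂ = 4 × 47 = 188.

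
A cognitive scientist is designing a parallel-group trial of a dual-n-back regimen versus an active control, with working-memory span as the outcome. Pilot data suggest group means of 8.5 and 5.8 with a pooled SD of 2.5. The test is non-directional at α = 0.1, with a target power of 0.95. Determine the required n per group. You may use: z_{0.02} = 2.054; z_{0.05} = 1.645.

Cohen's d = |M₁ − M₂| / SD_pooled = |8.5 − 5.8| / 2.5 = 2.7 / 2.5 = 1.080.
For two independent groups with equal n: n = 2·((z_{α/2} + z_β) / d)².
z_{α/2} + z_β = 1.645 + 1.645 = 3.290.
n = 2 × (3.290 / 1.080)² = 2 × 3.046² = 2 × 9.28 = 18.6.
Round up to the next whole participant.

n = 19 per group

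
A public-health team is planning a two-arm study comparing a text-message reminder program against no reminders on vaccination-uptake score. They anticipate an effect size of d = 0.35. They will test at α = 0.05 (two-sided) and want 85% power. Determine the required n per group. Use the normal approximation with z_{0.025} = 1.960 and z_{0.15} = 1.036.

n = 147 per group

For two independent groups with equal n: n = 2·((z_{α/2} + z_β) / d)².
z_{α/2} + z_β = 1.960 + 1.036 = 2.996.
n = 2 × (2.996 / 0.35)² = 2 × 8.560² = 2 × 73.27 = 146.5.
Round up to the next whole participant.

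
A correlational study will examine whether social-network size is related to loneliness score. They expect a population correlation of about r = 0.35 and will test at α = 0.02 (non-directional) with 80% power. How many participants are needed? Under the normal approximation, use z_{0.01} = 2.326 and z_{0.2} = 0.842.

n = 79

Fisher's z: C = ½·ln((1+r)/(1−r)) = ½·ln(2.0769) = 0.3654.
n = ((z_{α/2} + z_β)/C)² + 3.
(2.326 + 0.842) / 0.3654 = 3.168 / 0.3654 = 8.670.
n = 8.670² + 3 = 75.17 + 3 = 78.2.
Round up.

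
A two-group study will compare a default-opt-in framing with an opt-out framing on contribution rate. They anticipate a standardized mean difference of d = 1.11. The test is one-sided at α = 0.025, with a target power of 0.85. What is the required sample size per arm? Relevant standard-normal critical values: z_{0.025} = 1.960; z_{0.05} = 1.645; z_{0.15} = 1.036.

For two independent groups with equal n: n = 2·((z_{α} + z_β) / d)².
z_{α} + z_β = 1.960 + 1.036 = 2.996.
n = 2 × (2.996 / 1.11)² = 2 × 2.699² = 2 × 7.29 = 14.6.
Round up to the next whole participant.

n = 15 per group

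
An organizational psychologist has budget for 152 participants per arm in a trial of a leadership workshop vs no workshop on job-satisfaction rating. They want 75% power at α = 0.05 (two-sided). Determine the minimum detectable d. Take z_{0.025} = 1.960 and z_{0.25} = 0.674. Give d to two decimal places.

d_min ≈ 0.30

For two independent groups of n = 152 each: d_min = (z_{α/2} + z_β)·√(2/n).
z-sum = 1.960 + 0.674 = 2.634.
d_min = 2.634 × √(2/152) = 2.634 × 0.1147 = 0.302.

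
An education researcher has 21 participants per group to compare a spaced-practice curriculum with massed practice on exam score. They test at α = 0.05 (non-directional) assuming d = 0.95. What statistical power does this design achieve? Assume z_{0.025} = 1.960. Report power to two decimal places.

power ≈ 0.87

For two equal groups, power = Φ(d·√(n/2) − z_{α/2}).
d·√(n/2) = 0.95 × √(21/2) = 0.95 × 3.240 = 3.078.
z_β = 3.078 − 1.960 = 1.118.
Power = Φ(1.118) = 0.868.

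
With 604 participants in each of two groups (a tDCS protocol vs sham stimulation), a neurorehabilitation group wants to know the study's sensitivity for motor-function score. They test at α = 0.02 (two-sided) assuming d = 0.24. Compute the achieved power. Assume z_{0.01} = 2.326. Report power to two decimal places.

For two equal groups, power = Φ(d·√(n/2) − z_{α/2}).
d·√(n/2) = 0.24 × √(604/2) = 0.24 × 17.378 = 4.171.
z_β = 4.171 − 2.326 = 1.845.
Power = Φ(1.845) = 0.967.

power ≈ 0.97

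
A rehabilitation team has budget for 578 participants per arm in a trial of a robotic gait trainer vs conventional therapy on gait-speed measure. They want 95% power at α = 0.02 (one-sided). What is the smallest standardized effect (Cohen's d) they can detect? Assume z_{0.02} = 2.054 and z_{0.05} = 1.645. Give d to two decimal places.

For two independent groups of n = 578 each: d_min = (z_{α} + z_β)·√(2/n).
z-sum = 2.054 + 1.645 = 3.699.
d_min = 3.699 × √(2/578) = 3.699 × 0.0588 = 0.218.

d_min ≈ 0.22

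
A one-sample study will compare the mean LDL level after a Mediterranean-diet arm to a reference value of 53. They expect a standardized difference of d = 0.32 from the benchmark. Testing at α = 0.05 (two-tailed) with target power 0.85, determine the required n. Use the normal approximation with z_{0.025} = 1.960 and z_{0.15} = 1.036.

n = 88

For a one-sample test: n = ((z_{α/2} + z_β) / d)².
z_{α/2} + z_β = 1.960 + 1.036 = 2.996.
n = (2.996 / 0.32)² = 9.362² = 87.66.
Round up.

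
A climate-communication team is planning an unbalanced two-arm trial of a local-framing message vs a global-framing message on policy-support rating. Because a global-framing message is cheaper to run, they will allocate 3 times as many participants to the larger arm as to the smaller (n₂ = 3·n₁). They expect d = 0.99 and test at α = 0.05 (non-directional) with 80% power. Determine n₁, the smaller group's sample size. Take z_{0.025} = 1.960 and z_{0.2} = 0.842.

With allocation ratio k = n₂/n₁ = 3, Var(x̄₁−x̄₂) = σ²(1/n₁ + 1/(k·n₁)) = σ²·(k+1)/(k·n₁).
So n₁ = (1 + 1/k)·((z_{α/2} + z_β)/d)² = 1.333 × (2.802/0.99)².
n₁ = 1.333 × 8.01 = 10.7.
Round up: n₁ = 11, giving n₂ = 3 × 11 = 33.

n₁ = 11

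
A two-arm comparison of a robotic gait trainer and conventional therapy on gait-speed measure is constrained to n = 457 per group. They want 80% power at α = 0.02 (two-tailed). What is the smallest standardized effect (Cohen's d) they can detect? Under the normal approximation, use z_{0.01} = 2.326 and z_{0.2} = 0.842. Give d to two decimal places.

d_min ≈ 0.21

For two independent groups of n = 457 each: d_min = (z_{α/2} + z_β)·√(2/n).
z-sum = 2.326 + 0.842 = 3.168.
d_min = 3.168 × √(2/457) = 3.168 × 0.0662 = 0.210.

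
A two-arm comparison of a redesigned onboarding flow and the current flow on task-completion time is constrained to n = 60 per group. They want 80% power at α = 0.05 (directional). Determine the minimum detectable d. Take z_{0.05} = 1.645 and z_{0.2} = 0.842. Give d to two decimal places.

For two independent groups of n = 60 each: d_min = (z_{α} + z_β)·√(2/n).
z-sum = 1.645 + 0.842 = 2.487.
d_min = 2.487 × √(2/60) = 2.487 × 0.1826 = 0.454.

d_min ≈ 0.45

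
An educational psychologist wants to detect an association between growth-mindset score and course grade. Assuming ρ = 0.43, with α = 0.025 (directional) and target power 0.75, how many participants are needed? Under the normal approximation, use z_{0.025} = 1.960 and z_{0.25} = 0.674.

Fisher's z: C = ½·ln((1+r)/(1−r)) = ½·ln(2.5088) = 0.4599.
n = ((z_{α} + z_β)/C)² + 3.
(1.960 + 0.674) / 0.4599 = 2.634 / 0.4599 = 5.727.
n = 5.727² + 3 = 32.80 + 3 = 35.8.
Round up.

n = 36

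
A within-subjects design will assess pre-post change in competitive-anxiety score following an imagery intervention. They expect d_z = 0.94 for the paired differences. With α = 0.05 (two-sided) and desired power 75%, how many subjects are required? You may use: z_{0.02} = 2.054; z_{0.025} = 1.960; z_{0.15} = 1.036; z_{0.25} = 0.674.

n = 8 pairs

For a paired (one-sample on differences) test: n = ((z_{α/2} + z_β) / d)².
z_{α/2} + z_β = 1.960 + 0.674 = 2.634.
n = (2.634 / 0.94)² = 2.802² = 7.85.
Round up.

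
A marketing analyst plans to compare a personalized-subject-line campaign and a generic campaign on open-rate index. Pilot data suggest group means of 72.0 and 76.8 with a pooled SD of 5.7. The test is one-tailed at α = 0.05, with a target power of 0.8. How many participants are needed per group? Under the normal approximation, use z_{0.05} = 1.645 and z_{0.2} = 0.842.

Cohen's d = |M₁ − M₂| / SD_pooled = |72.0 − 76.8| / 5.7 = 4.8 / 5.7 = 0.842.
For two independent groups with equal n: n = 2·((z_{α} + z_β) / d)².
z_{α} + z_β = 1.645 + 0.842 = 2.487.
n = 2 × (2.487 / 0.842)² = 2 × 2.954² = 2 × 8.72 = 17.4.
Round up to the next whole participant.

n = 18 per group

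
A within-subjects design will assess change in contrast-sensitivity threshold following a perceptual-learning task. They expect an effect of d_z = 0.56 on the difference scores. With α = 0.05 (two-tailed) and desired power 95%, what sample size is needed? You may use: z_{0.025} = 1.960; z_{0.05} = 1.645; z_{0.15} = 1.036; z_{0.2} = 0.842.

For a paired (one-sample on differences) test: n = ((z_{α/2} + z_β) / d)².
z_{α/2} + z_β = 1.960 + 1.645 = 3.605.
n = (3.605 / 0.56)² = 6.437² = 41.44.
Round up.

n = 42 pairs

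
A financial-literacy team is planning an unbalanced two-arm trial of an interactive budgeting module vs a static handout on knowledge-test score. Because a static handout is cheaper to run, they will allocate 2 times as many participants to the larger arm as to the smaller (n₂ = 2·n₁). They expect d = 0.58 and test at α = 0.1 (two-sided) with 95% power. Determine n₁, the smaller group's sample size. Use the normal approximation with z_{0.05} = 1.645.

n₁ = 49

With allocation ratio k = n₂/n₁ = 2, Var(x̄₁−x̄₂) = σ²(1/n₁ + 1/(k·n₁)) = σ²·(k+1)/(k·n₁).
So n₁ = (1 + 1/k)·((z_{α/2} + z_β)/d)² = 1.500 × (3.290/0.58)².
n₁ = 1.500 × 32.18 = 48.3.
Round up: n₁ = 49, giving n₂ = 2 × 49 = 98.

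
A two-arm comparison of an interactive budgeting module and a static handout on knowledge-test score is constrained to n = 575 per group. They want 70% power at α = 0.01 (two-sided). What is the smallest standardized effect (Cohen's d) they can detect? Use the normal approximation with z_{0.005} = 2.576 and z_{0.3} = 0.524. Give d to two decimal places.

For two independent groups of n = 575 each: d_min = (z_{α/2} + z_β)·√(2/n).
z-sum = 2.576 + 0.524 = 3.100.
d_min = 3.100 × √(2/575) = 3.100 × 0.0590 = 0.183.

d_min ≈ 0.18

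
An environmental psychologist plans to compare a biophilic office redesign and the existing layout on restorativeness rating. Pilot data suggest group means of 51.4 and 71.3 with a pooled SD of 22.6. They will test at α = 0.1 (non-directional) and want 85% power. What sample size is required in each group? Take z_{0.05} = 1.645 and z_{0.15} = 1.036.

n = 19 per group

Cohen's d = |M₁ − M₂| / SD_pooled = |51.4 − 71.3| / 22.6 = 19.9 / 22.6 = 0.881.
For two independent groups with equal n: n = 2·((z_{α/2} + z_β) / d)².
z_{α/2} + z_β = 1.645 + 1.036 = 2.681.
n = 2 × (2.681 / 0.881)² = 2 × 3.043² = 2 × 9.26 = 18.5.
Round up to the next whole participant.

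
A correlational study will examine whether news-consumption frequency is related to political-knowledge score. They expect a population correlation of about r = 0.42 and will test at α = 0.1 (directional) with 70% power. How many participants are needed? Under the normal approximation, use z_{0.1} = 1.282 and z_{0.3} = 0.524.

n = 20

Fisher's z: C = ½·ln((1+r)/(1−r)) = ½·ln(2.4483) = 0.4477.
n = ((z_{α} + z_β)/C)² + 3.
(1.282 + 0.524) / 0.4477 = 1.806 / 0.4477 = 4.034.
n = 4.034² + 3 = 16.27 + 3 = 19.3.
Round up.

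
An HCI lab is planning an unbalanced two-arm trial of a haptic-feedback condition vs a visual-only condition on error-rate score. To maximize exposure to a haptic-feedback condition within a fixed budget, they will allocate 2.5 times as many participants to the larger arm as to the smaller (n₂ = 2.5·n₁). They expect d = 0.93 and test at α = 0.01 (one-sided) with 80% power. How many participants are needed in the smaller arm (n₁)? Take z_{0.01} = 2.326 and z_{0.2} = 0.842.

With allocation ratio k = n₂/n₁ = 2.5, Var(x̄₁−x̄₂) = σ²(1/n₁ + 1/(k·n₁)) = σ²·(k+1)/(k·n₁).
So n₁ = (1 + 1/k)·((z_{α} + z_β)/d)² = 1.400 × (3.168/0.93)².
n₁ = 1.400 × 11.60 = 16.2.
Round up: n₁ = 17, giving n₂ = ⌈2.5 × 17⌉ = ⌈42.5⌉ = 43.

n₁ = 17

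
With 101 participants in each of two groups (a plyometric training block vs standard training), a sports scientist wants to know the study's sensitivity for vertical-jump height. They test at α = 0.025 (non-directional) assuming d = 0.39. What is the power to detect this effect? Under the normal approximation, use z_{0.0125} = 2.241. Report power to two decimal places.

For two equal groups, power = Φ(d·√(n/2) − z_{α/2}).
d·√(n/2) = 0.39 × √(101/2) = 0.39 × 7.106 = 2.771.
z_β = 2.771 − 2.241 = 0.530.
Power = Φ(0.530) = 0.702.

power ≈ 0.70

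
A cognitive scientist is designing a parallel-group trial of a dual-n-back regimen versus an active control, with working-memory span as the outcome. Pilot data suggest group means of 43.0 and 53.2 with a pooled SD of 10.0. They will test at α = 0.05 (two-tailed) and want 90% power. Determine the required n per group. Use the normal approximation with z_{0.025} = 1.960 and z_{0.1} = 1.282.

Cohen's d = |M₁ − M₂| / SD_pooled = |43.0 − 53.2| / 10.0 = 10.2 / 10.0 = 1.020.
For two independent groups with equal n: n = 2·((z_{α/2} + z_β) / d)².
z_{α/2} + z_β = 1.960 + 1.282 = 3.242.
n = 2 × (3.242 / 1.020)² = 2 × 3.178² = 2 × 10.10 = 20.2.
Round up to the next whole participant.

n = 21 per group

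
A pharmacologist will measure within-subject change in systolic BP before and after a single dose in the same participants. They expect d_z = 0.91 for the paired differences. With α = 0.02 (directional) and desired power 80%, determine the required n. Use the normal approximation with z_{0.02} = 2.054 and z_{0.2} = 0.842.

n = 11 pairs

For a paired (one-sample on differences) test: n = ((z_{α} + z_β) / d)².
z_{α} + z_β = 2.054 + 0.842 = 2.896.
n = (2.896 / 0.91)² = 3.182² = 10.13.
Round up.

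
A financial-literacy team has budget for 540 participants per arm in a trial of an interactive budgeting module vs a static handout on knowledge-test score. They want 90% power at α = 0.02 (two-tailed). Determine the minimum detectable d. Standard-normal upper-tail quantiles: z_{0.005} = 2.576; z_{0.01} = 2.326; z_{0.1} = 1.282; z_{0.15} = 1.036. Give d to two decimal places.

d_min ≈ 0.22

For two independent groups of n = 540 each: d_min = (z_{α/2} + z_β)·√(2/n).
z-sum = 2.326 + 1.282 = 3.608.
d_min = 3.608 × √(2/540) = 3.608 × 0.0609 = 0.220.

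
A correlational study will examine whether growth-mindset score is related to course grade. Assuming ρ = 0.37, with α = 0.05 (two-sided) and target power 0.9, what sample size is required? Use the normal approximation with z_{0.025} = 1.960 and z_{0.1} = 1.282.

Fisher's z: C = ½·ln((1+r)/(1−r)) = ½·ln(2.1746) = 0.3884.
n = ((z_{α/2} + z_β)/C)² + 3.
(1.960 + 1.282) / 0.3884 = 3.242 / 0.3884 = 8.347.
n = 8.347² + 3 = 69.67 + 3 = 72.7.
Round up.

n = 73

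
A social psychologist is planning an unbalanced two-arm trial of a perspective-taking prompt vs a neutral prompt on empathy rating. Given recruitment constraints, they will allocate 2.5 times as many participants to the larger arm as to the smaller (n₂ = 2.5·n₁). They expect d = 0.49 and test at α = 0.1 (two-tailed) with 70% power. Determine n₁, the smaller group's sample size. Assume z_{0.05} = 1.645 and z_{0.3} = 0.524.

With allocation ratio k = n₂/n₁ = 2.5, Var(x̄₁−x̄₂) = σ²(1/n₁ + 1/(k·n₁)) = σ²·(k+1)/(k·n₁).
So n₁ = (1 + 1/k)·((z_{α/2} + z_β)/d)² = 1.400 × (2.169/0.49)².
n₁ = 1.400 × 19.59 = 27.4.
Round up: n₁ = 28, giving n₂ = 2.5 × 28 = 70.

n₁ = 28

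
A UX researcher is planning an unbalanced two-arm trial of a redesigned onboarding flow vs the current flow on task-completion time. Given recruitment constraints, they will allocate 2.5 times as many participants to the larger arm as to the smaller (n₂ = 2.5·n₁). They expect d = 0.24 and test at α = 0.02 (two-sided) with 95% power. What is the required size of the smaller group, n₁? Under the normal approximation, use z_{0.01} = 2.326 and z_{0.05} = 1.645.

With allocation ratio k = n₂/n₁ = 2.5, Var(x̄₁−x̄₂) = σ²(1/n₁ + 1/(k·n₁)) = σ²·(k+1)/(k·n₁).
So n₁ = (1 + 1/k)·((z_{α/2} + z_β)/d)² = 1.400 × (3.971/0.24)².
n₁ = 1.400 × 273.76 = 383.3.
Round up: n₁ = 384, giving n₂ = 2.5 × 384 = 960.

n₁ = 384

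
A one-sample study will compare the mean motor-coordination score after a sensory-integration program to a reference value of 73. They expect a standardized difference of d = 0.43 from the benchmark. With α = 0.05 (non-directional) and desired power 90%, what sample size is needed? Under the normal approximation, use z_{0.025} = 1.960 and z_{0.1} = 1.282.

For a one-sample test: n = ((z_{α/2} + z_β) / d)².
z_{α/2} + z_β = 1.960 + 1.282 = 3.242.
n = (3.242 / 0.43)² = 7.540² = 56.84.
Round up.

n = 57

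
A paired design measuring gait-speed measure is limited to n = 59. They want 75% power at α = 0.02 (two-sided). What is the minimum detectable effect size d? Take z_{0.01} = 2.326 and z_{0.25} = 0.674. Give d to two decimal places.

For a single sample (or paired design) of n = 59: d_min = (z_{α/2} + z_β)/√n.
z-sum = 2.326 + 0.674 = 3.000.
d_min = 3.000 / √59 = 3.000 / 7.681 = 0.391.

d_min ≈ 0.39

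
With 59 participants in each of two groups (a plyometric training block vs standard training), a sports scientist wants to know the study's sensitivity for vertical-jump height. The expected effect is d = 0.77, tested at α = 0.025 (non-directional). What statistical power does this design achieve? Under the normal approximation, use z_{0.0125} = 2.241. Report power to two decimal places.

For two equal groups, power = Φ(d·√(n/2) − z_{α/2}).
d·√(n/2) = 0.77 × √(59/2) = 0.77 × 5.431 = 4.182.
z_β = 4.182 − 2.241 = 1.941.
Power = Φ(1.941) = 0.974.

power ≈ 0.97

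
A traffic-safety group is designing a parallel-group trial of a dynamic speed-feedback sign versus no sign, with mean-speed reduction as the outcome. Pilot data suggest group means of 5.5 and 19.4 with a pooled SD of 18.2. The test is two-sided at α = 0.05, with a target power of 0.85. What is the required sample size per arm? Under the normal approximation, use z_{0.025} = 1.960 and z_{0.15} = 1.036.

n = 31 per group

Cohen's d = |M₁ − M₂| / SD_pooled = |5.5 − 19.4| / 18.2 = 13.9 / 18.2 = 0.764.
For two independent groups with equal n: n = 2·((z_{α/2} + z_β) / d)².
z_{α/2} + z_β = 1.960 + 1.036 = 2.996.
n = 2 × (2.996 / 0.764)² = 2 × 3.921² = 2 × 15.38 = 30.8.
Round up to the next whole participant.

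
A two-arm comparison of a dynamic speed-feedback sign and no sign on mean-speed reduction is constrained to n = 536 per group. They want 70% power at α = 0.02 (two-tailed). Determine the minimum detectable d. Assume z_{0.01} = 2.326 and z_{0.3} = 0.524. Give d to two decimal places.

For two independent groups of n = 536 each: d_min = (z_{α/2} + z_β)·√(2/n).
z-sum = 2.326 + 0.524 = 2.850.
d_min = 2.850 × √(2/536) = 2.850 × 0.0611 = 0.174.

d_min ≈ 0.17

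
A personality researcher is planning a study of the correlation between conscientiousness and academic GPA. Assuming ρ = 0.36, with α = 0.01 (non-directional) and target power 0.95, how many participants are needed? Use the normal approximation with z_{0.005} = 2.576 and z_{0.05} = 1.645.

Fisher's z: C = ½·ln((1+r)/(1−r)) = ½·ln(2.1250) = 0.3769.
n = ((z_{α/2} + z_β)/C)² + 3.
(2.576 + 1.645) / 0.3769 = 4.221 / 0.3769 = 11.199.
n = 11.199² + 3 = 125.42 + 3 = 128.4.
Round up.

n = 129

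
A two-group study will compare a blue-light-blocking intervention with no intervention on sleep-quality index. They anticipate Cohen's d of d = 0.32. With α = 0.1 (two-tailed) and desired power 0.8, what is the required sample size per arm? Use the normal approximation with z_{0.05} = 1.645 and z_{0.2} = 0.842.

n = 121 per group

For two independent groups with equal n: n = 2·((z_{α/2} + z_β) / d)².
z_{α/2} + z_β = 1.645 + 0.842 = 2.487.
n = 2 × (2.487 / 0.32)² = 2 × 7.772² = 2 × 60.40 = 120.8.
Round up to the next whole participant.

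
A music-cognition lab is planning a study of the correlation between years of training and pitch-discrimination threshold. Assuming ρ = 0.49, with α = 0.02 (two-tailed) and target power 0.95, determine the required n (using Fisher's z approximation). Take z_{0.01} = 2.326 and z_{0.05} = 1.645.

Fisher's z: C = ½·ln((1+r)/(1−r)) = ½·ln(2.9216) = 0.5361.
n = ((z_{α/2} + z_β)/C)² + 3.
(2.326 + 1.645) / 0.5361 = 3.971 / 0.5361 = 7.407.
n = 7.407² + 3 = 54.87 + 3 = 57.9.
Round up.

n = 58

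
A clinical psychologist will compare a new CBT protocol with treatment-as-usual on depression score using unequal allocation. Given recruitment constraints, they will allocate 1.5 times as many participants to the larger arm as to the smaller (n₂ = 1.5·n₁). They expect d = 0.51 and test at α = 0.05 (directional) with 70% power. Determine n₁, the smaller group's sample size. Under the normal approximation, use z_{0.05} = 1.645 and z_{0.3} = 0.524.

n₁ = 31

With allocation ratio k = n₂/n₁ = 1.5, Var(x̄₁−x̄₂) = σ²(1/n₁ + 1/(k·n₁)) = σ²·(k+1)/(k·n₁).
So n₁ = (1 + 1/k)·((z_{α} + z_β)/d)² = 1.667 × (2.169/0.51)².
n₁ = 1.667 × 18.09 = 30.1.
Round up: n₁ = 31, giving n₂ = ⌈1.5 × 31⌉ = ⌈46.5⌉ = 47.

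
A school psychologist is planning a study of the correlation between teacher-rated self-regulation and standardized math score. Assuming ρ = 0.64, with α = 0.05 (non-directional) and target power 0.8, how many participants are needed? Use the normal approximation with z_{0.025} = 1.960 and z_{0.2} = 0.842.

Fisher's z: C = ½·ln((1+r)/(1−r)) = ½·ln(4.5556) = 0.7582.
n = ((z_{α/2} + z_β)/C)² + 3.
(1.960 + 0.842) / 0.7582 = 2.802 / 0.7582 = 3.696.
n = 3.696² + 3 = 13.66 + 3 = 16.7.
Round up.

n = 17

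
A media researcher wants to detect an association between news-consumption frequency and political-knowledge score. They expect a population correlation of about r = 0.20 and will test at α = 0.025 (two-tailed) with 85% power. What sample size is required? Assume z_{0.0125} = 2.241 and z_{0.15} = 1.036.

n = 265

Fisher's z: C = ½·ln((1+r)/(1−r)) = ½·ln(1.5000) = 0.2027.
n = ((z_{α/2} + z_β)/C)² + 3.
(2.241 + 1.036) / 0.2027 = 3.277 / 0.2027 = 16.167.
n = 16.167² + 3 = 261.36 + 3 = 264.4.
Round up.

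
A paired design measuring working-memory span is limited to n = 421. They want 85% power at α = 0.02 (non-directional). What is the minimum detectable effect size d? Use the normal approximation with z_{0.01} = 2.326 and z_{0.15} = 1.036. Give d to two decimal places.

For a single sample (or paired design) of n = 421: d_min = (z_{α/2} + z_β)/√n.
z-sum = 2.326 + 1.036 = 3.362.
d_min = 3.362 / √421 = 3.362 / 20.518 = 0.164.

d_min ≈ 0.16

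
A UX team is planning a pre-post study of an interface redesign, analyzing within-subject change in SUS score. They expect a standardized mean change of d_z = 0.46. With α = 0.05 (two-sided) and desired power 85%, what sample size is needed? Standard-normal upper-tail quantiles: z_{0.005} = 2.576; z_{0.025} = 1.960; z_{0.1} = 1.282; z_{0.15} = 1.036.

n = 43 pairs

For a paired (one-sample on differences) test: n = ((z_{α/2} + z_β) / d)².
z_{α/2} + z_β = 1.960 + 1.036 = 2.996.
n = (2.996 / 0.46)² = 6.513² = 42.42.
Round up.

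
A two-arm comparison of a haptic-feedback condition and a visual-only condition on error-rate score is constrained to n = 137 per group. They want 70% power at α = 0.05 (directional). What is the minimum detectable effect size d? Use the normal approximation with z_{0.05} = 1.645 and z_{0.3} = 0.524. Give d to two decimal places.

d_min ≈ 0.26

For two independent groups of n = 137 each: d_min = (z_{α} + z_β)·√(2/n).
z-sum = 1.645 + 0.524 = 2.169.
d_min = 2.169 × √(2/137) = 2.169 × 0.1208 = 0.262.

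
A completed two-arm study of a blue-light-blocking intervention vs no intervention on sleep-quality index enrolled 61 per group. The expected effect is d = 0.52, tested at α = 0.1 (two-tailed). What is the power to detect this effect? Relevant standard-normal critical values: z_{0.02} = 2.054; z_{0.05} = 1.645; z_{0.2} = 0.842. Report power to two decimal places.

For two equal groups, power = Φ(d·√(n/2) − z_{α/2}).
d·√(n/2) = 0.52 × √(61/2) = 0.52 × 5.523 = 2.872.
z_β = 2.872 − 1.645 = 1.227.
Power = Φ(1.227) = 0.890.

power ≈ 0.89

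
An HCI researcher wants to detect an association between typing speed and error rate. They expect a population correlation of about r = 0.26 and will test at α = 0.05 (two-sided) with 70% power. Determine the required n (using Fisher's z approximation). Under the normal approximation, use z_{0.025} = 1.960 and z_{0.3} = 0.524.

n = 91

Fisher's z: C = ½·ln((1+r)/(1−r)) = ½·ln(1.7027) = 0.2661.
n = ((z_{α/2} + z_β)/C)² + 3.
(1.960 + 0.524) / 0.2661 = 2.484 / 0.2661 = 9.335.
n = 9.335² + 3 = 87.14 + 3 = 90.1.
Round up.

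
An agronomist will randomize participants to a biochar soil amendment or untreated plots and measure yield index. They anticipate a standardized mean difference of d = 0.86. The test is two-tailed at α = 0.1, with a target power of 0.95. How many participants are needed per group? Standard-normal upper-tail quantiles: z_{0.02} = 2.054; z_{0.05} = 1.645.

For two independent groups with equal n: n = 2·((z_{α/2} + z_β) / d)².
z_{α/2} + z_β = 1.645 + 1.645 = 3.290.
n = 2 × (3.290 / 0.86)² = 2 × 3.826² = 2 × 14.64 = 29.3.
Round up to the next whole participant.

n = 30 per group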